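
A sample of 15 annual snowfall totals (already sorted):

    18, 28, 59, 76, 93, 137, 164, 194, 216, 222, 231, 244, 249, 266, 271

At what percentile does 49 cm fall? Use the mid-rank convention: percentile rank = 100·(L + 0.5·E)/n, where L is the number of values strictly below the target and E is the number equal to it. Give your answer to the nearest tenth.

13.3

Count below 49: L = 2; count equal: E = 0; n = 15.
Percentile rank = 100·(2 + 0.5·0)/15 = 100·2/15 = 13.33.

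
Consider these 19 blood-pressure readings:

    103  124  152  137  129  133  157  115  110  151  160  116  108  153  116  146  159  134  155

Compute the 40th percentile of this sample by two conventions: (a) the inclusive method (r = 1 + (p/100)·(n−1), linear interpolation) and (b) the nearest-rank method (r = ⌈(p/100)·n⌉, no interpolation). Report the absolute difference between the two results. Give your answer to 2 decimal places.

Sorted: 103, 108, 110, 115, 116, 116, 124, 129, 133, 134, 137, 146, 151, 152, 153, 155, 157, 159, 160.
n = 19.
(a) r = 8.2; between ranks 8 (129) and 9 (133): 129.8.
(b) the nearest-rank method: rank 8 → 129.
|129.8 − 129| = 0.8.

0.80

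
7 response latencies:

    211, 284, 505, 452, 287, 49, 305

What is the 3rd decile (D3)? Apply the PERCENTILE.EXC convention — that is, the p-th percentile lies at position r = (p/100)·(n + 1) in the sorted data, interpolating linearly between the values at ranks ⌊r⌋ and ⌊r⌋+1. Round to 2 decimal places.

240.20

Sorted: 49, 211, 284, 287, 305, 452, 505.
n = 7.
r = (30/100)·(7 + 1) = 2.4.
Rank 2 is 211 and rank 3 is 284.
Interpolate: 211 + 0.4·(284 − 211) = 211 + 0.4·73 = 240.2.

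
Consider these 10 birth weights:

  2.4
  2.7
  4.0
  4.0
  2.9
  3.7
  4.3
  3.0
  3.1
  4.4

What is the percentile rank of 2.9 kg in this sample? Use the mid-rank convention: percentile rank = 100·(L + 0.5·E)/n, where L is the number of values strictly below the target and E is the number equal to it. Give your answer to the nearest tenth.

25.0

Sorted: 2.4, 2.7, 2.9, 3.0, 3.1, 3.7, 4.0, 4.0, 4.3, 4.4.
Count below 2.9: L = 2; count equal: E = 1; n = 10.
Percentile rank = 100·(2 + 0.5·1)/10 = 100·2.5/10 = 25.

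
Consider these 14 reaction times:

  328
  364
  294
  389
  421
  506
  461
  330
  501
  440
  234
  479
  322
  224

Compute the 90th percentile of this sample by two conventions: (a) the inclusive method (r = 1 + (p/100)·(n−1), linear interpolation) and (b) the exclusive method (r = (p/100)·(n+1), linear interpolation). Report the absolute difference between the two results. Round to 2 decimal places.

9.10

Sorted: 224, 234, 294, 322, 328, 330, 364, 389, 421, 440, 461, 479, 501, 506.
n = 14.
(a) r = 12.7; between ranks 12 (479) and 13 (501): 494.4.
(b) r = 13.5; between ranks 13 (501) and 14 (506): 503.5.
|494.4 − 503.5| = 9.1.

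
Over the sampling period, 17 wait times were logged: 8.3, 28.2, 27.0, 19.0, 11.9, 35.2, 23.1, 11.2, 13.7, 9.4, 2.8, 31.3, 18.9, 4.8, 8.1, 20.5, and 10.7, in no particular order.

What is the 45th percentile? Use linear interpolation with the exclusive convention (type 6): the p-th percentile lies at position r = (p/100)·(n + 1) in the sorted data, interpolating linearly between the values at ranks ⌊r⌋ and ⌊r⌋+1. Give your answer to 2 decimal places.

Sorted: 2.8, 4.8, 8.1, 8.3, 9.4, 10.7, 11.2, 11.9, 13.7, 18.9, 19.0, 20.5, 23.1, 27.0, 28.2, 31.3, 35.2.
n = 17.
r = (45/100)·(17 + 1) = 8.1.
Rank 8 is 11.9 and rank 9 is 13.7.
Interpolate: 11.9 + 0.1·(13.7 − 11.9) = 11.9 + 0.1·1.8 = 12.08.

12.08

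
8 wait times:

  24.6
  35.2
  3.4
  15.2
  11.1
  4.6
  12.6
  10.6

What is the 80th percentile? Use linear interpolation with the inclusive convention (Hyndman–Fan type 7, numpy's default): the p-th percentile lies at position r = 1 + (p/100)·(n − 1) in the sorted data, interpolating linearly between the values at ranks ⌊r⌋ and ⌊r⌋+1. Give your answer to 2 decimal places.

20.84

Sorted: 3.4, 4.6, 10.6, 11.1, 12.6, 15.2, 24.6, 35.2.
n = 8.
r = 1 + (80/100)·(8 − 1) = 1 + 5.6 = 6.6.
Rank 6 is 15.2 and rank 7 is 24.6.
Interpolate: 15.2 + 0.6·(24.6 − 15.2) = 15.2 + 0.6·9.4 = 20.84.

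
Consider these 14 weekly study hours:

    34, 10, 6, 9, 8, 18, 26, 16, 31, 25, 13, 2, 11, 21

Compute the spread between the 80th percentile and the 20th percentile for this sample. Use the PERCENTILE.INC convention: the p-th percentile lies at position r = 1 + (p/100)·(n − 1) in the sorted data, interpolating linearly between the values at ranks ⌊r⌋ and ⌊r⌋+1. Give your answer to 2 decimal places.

Sorted: 2, 6, 8, 9, 10, 11, 13, 16, 18, 21, 25, 26, 31, 34.
n = 14.
P20: r = 3.6; ranks 3–4 are 8, 9; interpolating gives 8.6.
P80: r = 11.4; ranks 11–12 are 25, 26; interpolating gives 25.4.
Difference: 25.4 − 8.6 = 16.8.

16.80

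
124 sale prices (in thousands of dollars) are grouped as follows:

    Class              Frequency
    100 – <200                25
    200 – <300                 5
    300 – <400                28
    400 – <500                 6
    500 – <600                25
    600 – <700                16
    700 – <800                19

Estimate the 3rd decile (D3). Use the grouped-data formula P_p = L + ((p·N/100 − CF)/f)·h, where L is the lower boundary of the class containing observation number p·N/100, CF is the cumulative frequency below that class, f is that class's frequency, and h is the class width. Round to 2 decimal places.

325.71

N = 124; target position k = 30/100 · 124 = 37.2.
Cumulative frequencies: 25, 30, 58, 64, 89, 105, 124.
Observation 37.2 falls in the class 300 – <400.
L = 300, CF = 30, f = 28, h = 100.
P30 = 300 + ((37.2 − 30)/28)·100 = 300 + 25.7143 = 325.714.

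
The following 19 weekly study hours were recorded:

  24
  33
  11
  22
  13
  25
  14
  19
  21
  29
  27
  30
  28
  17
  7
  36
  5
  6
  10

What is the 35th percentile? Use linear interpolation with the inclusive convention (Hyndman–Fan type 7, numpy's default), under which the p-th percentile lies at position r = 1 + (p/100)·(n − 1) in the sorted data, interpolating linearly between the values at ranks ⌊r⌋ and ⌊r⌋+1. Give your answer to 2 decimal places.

Sorted: 5, 6, 7, 10, 11, 13, 14, 17, 19, 21, 22, 24, 25, 27, 28, 29, 30, 33, 36.
n = 19.
r = 1 + (35/100)·(19 − 1) = 1 + 6.3 = 7.3.
Rank 7 is 14 and rank 8 is 17.
Interpolate: 14 + 0.3·(17 − 14) = 14 + 0.3·3 = 14.9.

14.90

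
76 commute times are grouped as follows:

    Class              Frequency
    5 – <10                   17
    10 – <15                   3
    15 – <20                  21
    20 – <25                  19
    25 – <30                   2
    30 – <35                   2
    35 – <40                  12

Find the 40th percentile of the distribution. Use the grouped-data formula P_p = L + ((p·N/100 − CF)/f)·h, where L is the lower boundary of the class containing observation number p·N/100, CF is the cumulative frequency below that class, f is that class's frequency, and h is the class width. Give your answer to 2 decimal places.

N = 76; target position k = 40/100 · 76 = 30.4.
Cumulative frequencies: 17, 20, 41, 60, 62, 64, 76.
Observation 30.4 falls in the class 15 – <20.
L = 15, CF = 20, f = 21, h = 5.
P40 = 15 + ((30.4 − 20)/21)·5 = 15 + 2.47619 = 17.4762.

17.48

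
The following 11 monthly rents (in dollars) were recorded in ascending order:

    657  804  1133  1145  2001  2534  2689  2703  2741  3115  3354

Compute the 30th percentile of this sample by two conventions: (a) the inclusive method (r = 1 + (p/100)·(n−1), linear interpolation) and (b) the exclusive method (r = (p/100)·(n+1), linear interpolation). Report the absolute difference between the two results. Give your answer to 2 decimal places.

n = 11.
(a) r = 4 → value at rank 4 = 1145.
(b) r = 3.6; between ranks 3 (1133) and 4 (1145): 1140.2.
|1145 − 1140.2| = 4.8.

4.80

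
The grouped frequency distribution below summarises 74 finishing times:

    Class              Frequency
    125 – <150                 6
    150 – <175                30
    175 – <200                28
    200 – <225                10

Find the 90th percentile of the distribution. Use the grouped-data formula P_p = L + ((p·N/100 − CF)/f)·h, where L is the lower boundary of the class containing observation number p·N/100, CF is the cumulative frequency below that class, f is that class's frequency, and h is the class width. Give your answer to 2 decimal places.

N = 74; target position k = 90/100 · 74 = 66.6.
Cumulative frequencies: 6, 36, 64, 74.
Observation 66.6 falls in the class 200 – <225.
L = 200, CF = 64, f = 10, h = 25.
P90 = 200 + ((66.6 − 64)/10)·25 = 200 + 6.5 = 206.5.

206.50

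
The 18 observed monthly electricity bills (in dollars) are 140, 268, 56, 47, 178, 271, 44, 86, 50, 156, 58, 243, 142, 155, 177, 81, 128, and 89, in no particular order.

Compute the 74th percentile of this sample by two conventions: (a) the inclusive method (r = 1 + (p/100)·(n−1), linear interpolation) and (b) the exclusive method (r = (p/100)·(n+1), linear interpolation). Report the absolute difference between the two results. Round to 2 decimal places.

8.88

Sorted: 44, 47, 50, 56, 58, 81, 86, 89, 128, 140, 142, 155, 156, 177, 178, 243, 268, 271.
n = 18.
(a) r = 13.58; between ranks 13 (156) and 14 (177): 168.18.
(b) r = 14.06; between ranks 14 (177) and 15 (178): 177.06.
|168.18 − 177.06| = 8.88.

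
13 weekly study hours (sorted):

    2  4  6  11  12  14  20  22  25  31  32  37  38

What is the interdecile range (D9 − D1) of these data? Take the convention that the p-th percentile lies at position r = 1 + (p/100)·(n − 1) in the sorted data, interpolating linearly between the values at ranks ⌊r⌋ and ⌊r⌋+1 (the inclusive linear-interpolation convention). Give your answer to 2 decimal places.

31.60

n = 13.
P10: r = 2.2; ranks 2–3 are 4, 6; interpolating gives 4.4.
P90: r = 11.8; ranks 11–12 are 32, 37; interpolating gives 36.
Difference: 36 − 4.4 = 31.6.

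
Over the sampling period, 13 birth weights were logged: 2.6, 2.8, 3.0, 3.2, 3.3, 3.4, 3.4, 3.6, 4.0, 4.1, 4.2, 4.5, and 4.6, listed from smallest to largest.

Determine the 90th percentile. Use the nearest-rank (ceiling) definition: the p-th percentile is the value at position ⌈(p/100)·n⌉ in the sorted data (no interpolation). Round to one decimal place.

4.5

n = 13.
Position = ⌈90/100 · 13⌉ = ⌈11.7⌉ = 12.
The value at rank 12 is 4.5.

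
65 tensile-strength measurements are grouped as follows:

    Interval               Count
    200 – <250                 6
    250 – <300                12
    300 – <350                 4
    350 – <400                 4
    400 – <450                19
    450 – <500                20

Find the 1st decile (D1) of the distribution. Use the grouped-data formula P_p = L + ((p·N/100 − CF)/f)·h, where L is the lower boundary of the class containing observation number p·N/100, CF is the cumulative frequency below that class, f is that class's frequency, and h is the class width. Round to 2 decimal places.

N = 65; target position k = 10/100 · 65 = 6.5.
Cumulative frequencies: 6, 18, 22, 26, 45, 65.
Observation 6.5 falls in the class 250 – <300.
L = 250, CF = 6, f = 12, h = 50.
P10 = 250 + ((6.5 − 6)/12)·50 = 250 + 2.08333 = 252.083.

252.08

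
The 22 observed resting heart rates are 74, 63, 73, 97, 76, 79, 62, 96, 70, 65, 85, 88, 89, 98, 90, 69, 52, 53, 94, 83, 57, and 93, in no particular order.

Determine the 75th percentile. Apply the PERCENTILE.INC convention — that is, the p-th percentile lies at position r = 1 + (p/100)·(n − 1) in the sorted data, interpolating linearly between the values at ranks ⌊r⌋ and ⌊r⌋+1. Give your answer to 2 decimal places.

89.75

Sorted: 52, 53, 57, 62, 63, 65, 69, 70, 73, 74, 76, 79, 83, 85, 88, 89, 90, 93, 94, 96, 97, 98.
n = 22.
r = 1 + (75/100)·(22 − 1) = 1 + 15.75 = 16.75.
Rank 16 is 89 and rank 17 is 90.
Interpolate: 89 + 0.75·(90 − 89) = 89 + 0.75·1 = 89.75.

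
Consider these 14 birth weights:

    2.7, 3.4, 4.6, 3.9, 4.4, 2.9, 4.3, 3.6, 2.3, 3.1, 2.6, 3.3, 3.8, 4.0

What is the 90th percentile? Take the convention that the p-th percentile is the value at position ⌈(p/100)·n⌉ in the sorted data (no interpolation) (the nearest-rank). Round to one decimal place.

4.4

Sorted: 2.3, 2.6, 2.7, 2.9, 3.1, 3.3, 3.4, 3.6, 3.8, 3.9, 4.0, 4.3, 4.4, 4.6.
n = 14.
Position = ⌈90/100 · 14⌉ = ⌈12.6⌉ = 13.
The value at rank 13 is 4.4.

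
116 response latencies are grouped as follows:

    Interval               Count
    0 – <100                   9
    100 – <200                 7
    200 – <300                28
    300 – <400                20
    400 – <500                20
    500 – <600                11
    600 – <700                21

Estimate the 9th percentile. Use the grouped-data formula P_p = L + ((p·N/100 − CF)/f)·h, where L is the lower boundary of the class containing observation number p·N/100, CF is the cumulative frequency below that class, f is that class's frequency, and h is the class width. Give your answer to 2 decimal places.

120.57

N = 116; target position k = 9/100 · 116 = 10.44.
Cumulative frequencies: 9, 16, 44, 64, 84, 95, 116.
Observation 10.44 falls in the class 100 – <200.
L = 100, CF = 9, f = 7, h = 100.
P9 = 100 + ((10.44 − 9)/7)·100 = 100 + 20.5714 = 120.571.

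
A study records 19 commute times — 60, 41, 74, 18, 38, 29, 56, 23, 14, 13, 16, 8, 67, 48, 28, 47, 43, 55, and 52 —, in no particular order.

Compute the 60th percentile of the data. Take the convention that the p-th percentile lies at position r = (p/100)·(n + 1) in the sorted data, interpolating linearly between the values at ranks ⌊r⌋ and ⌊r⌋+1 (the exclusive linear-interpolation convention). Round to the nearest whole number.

47

Sorted: 8, 13, 14, 16, 18, 23, 28, 29, 38, 41, 43, 47, 48, 52, 55, 56, 60, 67, 74.
n = 19.
r = (60/100)·(19 + 1) = 12.
r is an integer, so P60 is the value at rank 12: 47.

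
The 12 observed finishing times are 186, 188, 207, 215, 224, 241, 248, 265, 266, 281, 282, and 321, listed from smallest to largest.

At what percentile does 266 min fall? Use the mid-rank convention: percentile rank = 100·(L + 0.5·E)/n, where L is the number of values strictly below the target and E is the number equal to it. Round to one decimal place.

Count below 266: L = 8; count equal: E = 1; n = 12.
Percentile rank = 100·(8 + 0.5·1)/12 = 100·8.5/12 = 70.83.

70.8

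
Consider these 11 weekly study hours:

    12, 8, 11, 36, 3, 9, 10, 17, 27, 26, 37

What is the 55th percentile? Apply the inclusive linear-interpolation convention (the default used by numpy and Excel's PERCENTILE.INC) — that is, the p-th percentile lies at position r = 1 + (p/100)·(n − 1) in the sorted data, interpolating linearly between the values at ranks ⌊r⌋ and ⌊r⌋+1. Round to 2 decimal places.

14.50

Sorted: 3, 8, 9, 10, 11, 12, 17, 26, 27, 36, 37.
n = 11.
r = 1 + (55/100)·(11 − 1) = 1 + 5.5 = 6.5.
Rank 6 is 12 and rank 7 is 17.
Interpolate: 12 + 0.5·(17 − 12) = 12 + 0.5·5 = 14.5.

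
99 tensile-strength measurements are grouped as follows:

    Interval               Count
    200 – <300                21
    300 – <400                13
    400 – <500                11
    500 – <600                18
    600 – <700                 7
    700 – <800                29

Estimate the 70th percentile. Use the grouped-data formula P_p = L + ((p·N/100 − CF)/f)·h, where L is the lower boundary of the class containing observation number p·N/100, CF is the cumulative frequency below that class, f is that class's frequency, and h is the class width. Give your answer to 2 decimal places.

690.00

N = 99; target position k = 70/100 · 99 = 69.3.
Cumulative frequencies: 21, 34, 45, 63, 70, 99.
Observation 69.3 falls in the class 600 – <700.
L = 600, CF = 63, f = 7, h = 100.
P70 = 600 + ((69.3 − 63)/7)·100 = 600 + 90 = 690.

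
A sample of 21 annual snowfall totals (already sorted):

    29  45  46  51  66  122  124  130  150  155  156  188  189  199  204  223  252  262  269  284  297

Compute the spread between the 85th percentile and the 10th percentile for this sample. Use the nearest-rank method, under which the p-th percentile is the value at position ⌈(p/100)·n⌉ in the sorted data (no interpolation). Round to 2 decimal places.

216.00

n = 21.
P10: rank ⌈10/100·21⌉ = 3 → 46.
P85: rank ⌈85/100·21⌉ = 18 → 262.
Difference: 262 − 46 = 216.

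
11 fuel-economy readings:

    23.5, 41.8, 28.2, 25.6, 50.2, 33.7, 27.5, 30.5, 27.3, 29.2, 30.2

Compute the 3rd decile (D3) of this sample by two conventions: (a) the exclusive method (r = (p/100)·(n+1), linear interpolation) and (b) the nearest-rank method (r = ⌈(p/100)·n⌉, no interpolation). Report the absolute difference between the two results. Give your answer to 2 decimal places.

Sorted: 23.5, 25.6, 27.3, 27.5, 28.2, 29.2, 30.2, 30.5, 33.7, 41.8, 50.2.
n = 11.
(a) r = 3.6; between ranks 3 (27.3) and 4 (27.5): 27.42.
(b) the nearest-rank method: rank 4 → 27.5.
|27.42 − 27.5| = 0.08.

0.08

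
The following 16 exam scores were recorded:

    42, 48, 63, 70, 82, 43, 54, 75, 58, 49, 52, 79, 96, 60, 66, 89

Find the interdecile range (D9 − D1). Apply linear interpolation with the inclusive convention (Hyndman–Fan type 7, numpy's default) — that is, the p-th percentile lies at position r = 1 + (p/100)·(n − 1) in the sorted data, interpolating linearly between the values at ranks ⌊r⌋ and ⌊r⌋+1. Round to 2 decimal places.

40.00

Sorted: 42, 43, 48, 49, 52, 54, 58, 60, 63, 66, 70, 75, 79, 82, 89, 96.
n = 16.
P10: r = 2.5; ranks 2–3 are 43, 48; interpolating gives 45.5.
P90: r = 14.5; ranks 14–15 are 82, 89; interpolating gives 85.5.
Difference: 85.5 − 45.5 = 40.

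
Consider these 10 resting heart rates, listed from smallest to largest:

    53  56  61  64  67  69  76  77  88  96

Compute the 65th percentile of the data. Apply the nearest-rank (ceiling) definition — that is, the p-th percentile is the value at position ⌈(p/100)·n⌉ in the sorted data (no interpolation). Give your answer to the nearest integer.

76

n = 10.
Position = ⌈65/100 · 10⌉ = ⌈6.5⌉ = 7.
The value at rank 7 is 76.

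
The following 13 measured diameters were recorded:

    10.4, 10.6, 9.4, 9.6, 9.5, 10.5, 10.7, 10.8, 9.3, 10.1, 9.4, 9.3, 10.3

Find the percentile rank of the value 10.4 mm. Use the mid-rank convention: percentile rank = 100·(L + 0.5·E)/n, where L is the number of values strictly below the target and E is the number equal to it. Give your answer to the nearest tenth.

Sorted: 9.3, 9.3, 9.4, 9.4, 9.5, 9.6, 10.1, 10.3, 10.4, 10.5, 10.6, 10.7, 10.8.
Count below 10.4: L = 8; count equal: E = 1; n = 13.
Percentile rank = 100·(8 + 0.5·1)/13 = 100·8.5/13 = 65.38.

65.4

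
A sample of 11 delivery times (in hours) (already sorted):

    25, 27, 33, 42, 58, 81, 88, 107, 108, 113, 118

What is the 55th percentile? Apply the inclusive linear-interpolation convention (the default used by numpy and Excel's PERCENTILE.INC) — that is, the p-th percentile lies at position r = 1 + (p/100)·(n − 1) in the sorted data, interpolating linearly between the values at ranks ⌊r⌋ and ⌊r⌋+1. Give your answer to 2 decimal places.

84.50

n = 11.
r = 1 + (55/100)·(11 − 1) = 1 + 5.5 = 6.5.
Rank 6 is 81 and rank 7 is 88.
Interpolate: 81 + 0.5·(88 − 81) = 81 + 0.5·7 = 84.5.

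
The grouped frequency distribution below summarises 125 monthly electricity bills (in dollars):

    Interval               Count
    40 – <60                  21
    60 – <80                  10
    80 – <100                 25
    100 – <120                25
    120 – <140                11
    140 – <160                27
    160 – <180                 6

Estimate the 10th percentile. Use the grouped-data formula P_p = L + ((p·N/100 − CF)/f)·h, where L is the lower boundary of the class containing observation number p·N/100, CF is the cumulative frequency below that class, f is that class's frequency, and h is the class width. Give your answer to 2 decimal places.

51.90

N = 125; target position k = 10/100 · 125 = 12.5.
Cumulative frequencies: 21, 31, 56, 81, 92, 119, 125.
Observation 12.5 falls in the class 40 – <60.
L = 40, CF = 0, f = 21, h = 20.
P10 = 40 + ((12.5 − 0)/21)·20 = 40 + 11.9048 = 51.9048.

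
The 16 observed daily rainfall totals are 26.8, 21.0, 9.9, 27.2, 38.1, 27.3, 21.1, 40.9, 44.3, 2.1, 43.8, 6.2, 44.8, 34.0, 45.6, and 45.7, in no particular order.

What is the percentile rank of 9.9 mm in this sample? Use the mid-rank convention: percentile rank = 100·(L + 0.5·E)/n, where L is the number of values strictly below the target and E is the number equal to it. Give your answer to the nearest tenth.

Sorted: 2.1, 6.2, 9.9, 21.0, 21.1, 26.8, 27.2, 27.3, 34.0, 38.1, 40.9, 43.8, 44.3, 44.8, 45.6, 45.7.
Count below 9.9: L = 2; count equal: E = 1; n = 16.
Percentile rank = 100·(2 + 0.5·1)/16 = 100·2.5/16 = 15.62.

15.6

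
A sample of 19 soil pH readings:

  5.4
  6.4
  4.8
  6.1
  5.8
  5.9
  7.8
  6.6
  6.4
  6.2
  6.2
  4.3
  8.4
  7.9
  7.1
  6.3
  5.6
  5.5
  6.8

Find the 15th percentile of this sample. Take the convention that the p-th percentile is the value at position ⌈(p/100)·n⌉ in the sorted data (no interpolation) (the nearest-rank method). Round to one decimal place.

Sorted: 4.3, 4.8, 5.4, 5.5, 5.6, 5.8, 5.9, 6.1, 6.2, 6.2, 6.3, 6.4, 6.4, 6.6, 6.8, 7.1, 7.8, 7.9, 8.4.
n = 19.
Position = ⌈15/100 · 19⌉ = ⌈2.85⌉ = 3.
The value at rank 3 is 5.4.

5.4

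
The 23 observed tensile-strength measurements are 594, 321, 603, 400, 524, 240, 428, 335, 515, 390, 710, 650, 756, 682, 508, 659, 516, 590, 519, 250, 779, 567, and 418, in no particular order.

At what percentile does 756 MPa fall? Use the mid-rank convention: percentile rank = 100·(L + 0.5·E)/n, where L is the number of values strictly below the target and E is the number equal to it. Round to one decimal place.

93.5

Sorted: 240, 250, 321, 335, 390, 400, 418, 428, 508, 515, 516, 519, 524, 567, 590, 594, 603, 650, 659, 682, 710, 756, 779.
Count below 756: L = 21; count equal: E = 1; n = 23.
Percentile rank = 100·(21 + 0.5·1)/23 = 100·21.5/23 = 93.48.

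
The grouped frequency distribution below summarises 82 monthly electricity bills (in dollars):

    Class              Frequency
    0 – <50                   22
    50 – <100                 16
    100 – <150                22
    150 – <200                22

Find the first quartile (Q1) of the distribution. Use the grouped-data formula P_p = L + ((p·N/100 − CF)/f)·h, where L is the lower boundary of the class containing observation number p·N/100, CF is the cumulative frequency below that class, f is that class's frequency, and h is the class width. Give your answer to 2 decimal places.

46.59

N = 82; target position k = 25/100 · 82 = 20.5.
Cumulative frequencies: 22, 38, 60, 82.
Observation 20.5 falls in the class 0 – <50.
L = 0, CF = 0, f = 22, h = 50.
P25 = 0 + ((20.5 − 0)/22)·50 = 0 + 46.5909 = 46.5909.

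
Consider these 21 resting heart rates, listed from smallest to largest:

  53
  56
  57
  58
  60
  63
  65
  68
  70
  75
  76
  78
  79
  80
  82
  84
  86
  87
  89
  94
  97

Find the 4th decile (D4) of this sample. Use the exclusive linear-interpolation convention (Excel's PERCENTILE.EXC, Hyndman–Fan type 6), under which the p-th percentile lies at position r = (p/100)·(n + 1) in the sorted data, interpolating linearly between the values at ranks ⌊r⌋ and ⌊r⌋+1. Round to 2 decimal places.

69.60

n = 21.
r = (40/100)·(21 + 1) = 8.8.
Rank 8 is 68 and rank 9 is 70.
Interpolate: 68 + 0.8·(70 − 68) = 68 + 0.8·2 = 69.6.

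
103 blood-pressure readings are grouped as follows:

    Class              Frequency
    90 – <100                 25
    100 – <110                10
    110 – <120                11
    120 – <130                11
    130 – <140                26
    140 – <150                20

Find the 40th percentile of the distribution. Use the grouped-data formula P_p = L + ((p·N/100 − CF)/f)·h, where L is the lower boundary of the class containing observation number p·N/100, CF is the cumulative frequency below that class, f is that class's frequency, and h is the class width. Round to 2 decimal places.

N = 103; target position k = 40/100 · 103 = 41.2.
Cumulative frequencies: 25, 35, 46, 57, 83, 103.
Observation 41.2 falls in the class 110 – <120.
L = 110, CF = 35, f = 11, h = 10.
P40 = 110 + ((41.2 − 35)/11)·10 = 110 + 5.63636 = 115.636.

115.64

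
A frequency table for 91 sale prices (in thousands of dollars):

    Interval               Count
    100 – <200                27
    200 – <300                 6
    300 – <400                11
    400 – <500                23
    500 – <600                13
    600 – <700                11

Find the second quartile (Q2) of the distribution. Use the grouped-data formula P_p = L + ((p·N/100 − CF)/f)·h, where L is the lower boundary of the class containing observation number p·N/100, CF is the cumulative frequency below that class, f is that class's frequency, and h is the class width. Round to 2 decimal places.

N = 91; target position k = 50/100 · 91 = 45.5.
Cumulative frequencies: 27, 33, 44, 67, 80, 91.
Observation 45.5 falls in the class 400 – <500.
L = 400, CF = 44, f = 23, h = 100.
P50 = 400 + ((45.5 − 44)/23)·100 = 400 + 6.52174 = 406.522.

406.52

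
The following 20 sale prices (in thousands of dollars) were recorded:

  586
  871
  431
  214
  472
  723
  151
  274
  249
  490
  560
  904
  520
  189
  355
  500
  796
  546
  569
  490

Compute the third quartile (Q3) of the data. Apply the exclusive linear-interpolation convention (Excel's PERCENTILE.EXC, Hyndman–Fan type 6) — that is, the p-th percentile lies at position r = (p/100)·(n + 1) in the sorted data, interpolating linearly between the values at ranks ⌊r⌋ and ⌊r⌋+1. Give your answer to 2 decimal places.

Sorted: 151, 189, 214, 249, 274, 355, 431, 472, 490, 490, 500, 520, 546, 560, 569, 586, 723, 796, 871, 904.
n = 20.
r = (75/100)·(20 + 1) = 15.75.
Rank 15 is 569 and rank 16 is 586.
Interpolate: 569 + 0.75·(586 − 569) = 569 + 0.75·17 = 581.75.

581.75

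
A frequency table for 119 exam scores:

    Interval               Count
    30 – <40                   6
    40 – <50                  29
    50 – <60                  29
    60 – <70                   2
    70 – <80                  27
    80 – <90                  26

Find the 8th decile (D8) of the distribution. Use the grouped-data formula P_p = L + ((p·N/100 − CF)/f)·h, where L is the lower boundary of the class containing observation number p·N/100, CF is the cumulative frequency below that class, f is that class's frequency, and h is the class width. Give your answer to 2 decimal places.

N = 119; target position k = 80/100 · 119 = 95.2.
Cumulative frequencies: 6, 35, 64, 66, 93, 119.
Observation 95.2 falls in the class 80 – <90.
L = 80, CF = 93, f = 26, h = 10.
P80 = 80 + ((95.2 − 93)/26)·10 = 80 + 0.846154 = 80.8462.

80.85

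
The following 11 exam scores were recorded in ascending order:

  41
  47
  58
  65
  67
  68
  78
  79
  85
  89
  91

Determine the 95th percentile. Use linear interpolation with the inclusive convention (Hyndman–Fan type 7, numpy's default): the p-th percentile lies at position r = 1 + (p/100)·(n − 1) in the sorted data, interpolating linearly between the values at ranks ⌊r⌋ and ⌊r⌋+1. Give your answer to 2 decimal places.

n = 11.
r = 1 + (95/100)·(11 − 1) = 1 + 9.5 = 10.5.
Rank 10 is 89 and rank 11 is 91.
Interpolate: 89 + 0.5·(91 − 89) = 89 + 0.5·2 = 90.

90.00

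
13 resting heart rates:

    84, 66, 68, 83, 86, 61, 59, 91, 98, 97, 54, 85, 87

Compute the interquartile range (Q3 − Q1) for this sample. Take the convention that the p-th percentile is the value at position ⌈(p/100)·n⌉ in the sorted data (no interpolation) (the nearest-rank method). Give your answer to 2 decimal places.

21.00

Sorted: 54, 59, 61, 66, 68, 83, 84, 85, 86, 87, 91, 97, 98.
n = 13.
P25: rank ⌈25/100·13⌉ = 4 → 66.
P75: rank ⌈75/100·13⌉ = 10 → 87.
Difference: 87 − 66 = 21.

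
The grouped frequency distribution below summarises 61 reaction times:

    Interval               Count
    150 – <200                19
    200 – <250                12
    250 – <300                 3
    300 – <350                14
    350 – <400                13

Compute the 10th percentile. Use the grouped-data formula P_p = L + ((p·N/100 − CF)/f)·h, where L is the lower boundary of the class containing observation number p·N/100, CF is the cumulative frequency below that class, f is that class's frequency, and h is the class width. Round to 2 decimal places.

N = 61; target position k = 10/100 · 61 = 6.1.
Cumulative frequencies: 19, 31, 34, 48, 61.
Observation 6.1 falls in the class 150 – <200.
L = 150, CF = 0, f = 19, h = 50.
P10 = 150 + ((6.1 − 0)/19)·50 = 150 + 16.0526 = 166.053.

166.05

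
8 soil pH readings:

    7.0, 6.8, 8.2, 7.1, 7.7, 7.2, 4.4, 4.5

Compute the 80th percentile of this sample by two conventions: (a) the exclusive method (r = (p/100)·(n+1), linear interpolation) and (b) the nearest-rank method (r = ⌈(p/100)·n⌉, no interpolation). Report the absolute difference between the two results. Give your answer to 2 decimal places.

0.10

Sorted: 4.4, 4.5, 6.8, 7.0, 7.1, 7.2, 7.7, 8.2.
n = 8.
(a) r = 7.2; between ranks 7 (7.7) and 8 (8.2): 7.8.
(b) the nearest-rank method: rank 7 → 7.7.
|7.8 − 7.7| = 0.1.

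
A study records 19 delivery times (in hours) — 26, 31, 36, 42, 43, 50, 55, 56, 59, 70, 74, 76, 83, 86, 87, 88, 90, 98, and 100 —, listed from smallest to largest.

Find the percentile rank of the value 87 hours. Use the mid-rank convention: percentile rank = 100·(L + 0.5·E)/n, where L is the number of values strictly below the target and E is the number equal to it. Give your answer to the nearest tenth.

76.3

Count below 87: L = 14; count equal: E = 1; n = 19.
Percentile rank = 100·(14 + 0.5·1)/19 = 100·14.5/19 = 76.32.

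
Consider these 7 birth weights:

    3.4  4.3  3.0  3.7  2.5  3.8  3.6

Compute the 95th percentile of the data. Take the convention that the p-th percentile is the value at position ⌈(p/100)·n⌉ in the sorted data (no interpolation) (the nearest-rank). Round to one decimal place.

Sorted: 2.5, 3.0, 3.4, 3.6, 3.7, 3.8, 4.3.
n = 7.
Position = ⌈95/100 · 7⌉ = ⌈6.65⌉ = 7.
The value at rank 7 is 4.3.

4.3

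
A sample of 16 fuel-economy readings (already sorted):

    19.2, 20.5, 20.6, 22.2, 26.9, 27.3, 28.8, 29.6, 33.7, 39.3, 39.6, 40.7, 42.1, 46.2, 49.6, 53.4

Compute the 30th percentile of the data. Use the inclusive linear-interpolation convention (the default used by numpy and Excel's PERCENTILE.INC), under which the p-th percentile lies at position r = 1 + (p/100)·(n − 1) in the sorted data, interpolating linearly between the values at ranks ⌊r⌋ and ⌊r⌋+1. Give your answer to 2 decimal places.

27.10

n = 16.
r = 1 + (30/100)·(16 − 1) = 1 + 4.5 = 5.5.
Rank 5 is 26.9 and rank 6 is 27.3.
Interpolate: 26.9 + 0.5·(27.3 − 26.9) = 26.9 + 0.5·0.4 = 27.1.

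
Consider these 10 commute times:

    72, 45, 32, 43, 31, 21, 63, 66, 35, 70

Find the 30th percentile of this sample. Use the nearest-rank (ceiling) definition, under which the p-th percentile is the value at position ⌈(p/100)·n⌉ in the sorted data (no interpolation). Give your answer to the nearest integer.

32

Sorted: 21, 31, 32, 35, 43, 45, 63, 66, 70, 72.
n = 10.
Position = ⌈30/100 · 10⌉ = ⌈3⌉ = 3.
The value at rank 3 is 32.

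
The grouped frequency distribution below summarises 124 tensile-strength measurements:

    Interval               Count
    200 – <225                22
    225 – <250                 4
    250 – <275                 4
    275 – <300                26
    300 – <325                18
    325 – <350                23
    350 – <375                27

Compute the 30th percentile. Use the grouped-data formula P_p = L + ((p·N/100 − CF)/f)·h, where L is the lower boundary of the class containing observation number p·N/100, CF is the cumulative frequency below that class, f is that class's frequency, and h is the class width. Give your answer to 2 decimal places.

281.92

N = 124; target position k = 30/100 · 124 = 37.2.
Cumulative frequencies: 22, 26, 30, 56, 74, 97, 124.
Observation 37.2 falls in the class 275 – <300.
L = 275, CF = 30, f = 26, h = 25.
P30 = 275 + ((37.2 − 30)/26)·25 = 275 + 6.92308 = 281.923.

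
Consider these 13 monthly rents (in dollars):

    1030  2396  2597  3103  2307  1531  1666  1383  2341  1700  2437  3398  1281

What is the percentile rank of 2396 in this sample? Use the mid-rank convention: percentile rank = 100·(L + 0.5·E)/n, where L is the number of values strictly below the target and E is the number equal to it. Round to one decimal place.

65.4

Sorted: 1030, 1281, 1383, 1531, 1666, 1700, 2307, 2341, 2396, 2437, 2597, 3103, 3398.
Count below 2396: L = 8; count equal: E = 1; n = 13.
Percentile rank = 100·(8 + 0.5·1)/13 = 100·8.5/13 = 65.38.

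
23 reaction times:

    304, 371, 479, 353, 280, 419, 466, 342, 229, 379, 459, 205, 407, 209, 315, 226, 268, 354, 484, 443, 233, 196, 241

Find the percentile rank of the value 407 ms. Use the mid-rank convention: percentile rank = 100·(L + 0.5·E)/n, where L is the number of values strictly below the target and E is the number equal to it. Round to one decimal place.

71.7

Sorted: 196, 205, 209, 226, 229, 233, 241, 268, 280, 304, 315, 342, 353, 354, 371, 379, 407, 419, 443, 459, 466, 479, 484.
Count below 407: L = 16; count equal: E = 1; n = 23.
Percentile rank = 100·(16 + 0.5·1)/23 = 100·16.5/23 = 71.74.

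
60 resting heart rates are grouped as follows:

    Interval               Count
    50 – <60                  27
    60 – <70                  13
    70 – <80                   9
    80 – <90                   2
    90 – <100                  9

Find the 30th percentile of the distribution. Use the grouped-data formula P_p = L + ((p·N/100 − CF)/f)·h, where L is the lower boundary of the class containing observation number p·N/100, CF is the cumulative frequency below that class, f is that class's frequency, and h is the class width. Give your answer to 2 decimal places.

56.67

N = 60; target position k = 30/100 · 60 = 18.
Cumulative frequencies: 27, 40, 49, 51, 60.
Observation 18 falls in the class 50 – <60.
L = 50, CF = 0, f = 27, h = 10.
P30 = 50 + ((18 − 0)/27)·10 = 50 + 6.66667 = 56.6667.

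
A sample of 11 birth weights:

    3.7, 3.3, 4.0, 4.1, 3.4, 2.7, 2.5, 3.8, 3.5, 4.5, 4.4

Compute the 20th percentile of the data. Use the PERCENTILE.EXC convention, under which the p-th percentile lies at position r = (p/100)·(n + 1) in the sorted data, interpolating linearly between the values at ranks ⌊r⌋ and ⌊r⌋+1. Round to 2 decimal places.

2.94

Sorted: 2.5, 2.7, 3.3, 3.4, 3.5, 3.7, 3.8, 4.0, 4.1, 4.4, 4.5.
n = 11.
r = (20/100)·(11 + 1) = 2.4.
Rank 2 is 2.7 and rank 3 is 3.3.
Interpolate: 2.7 + 0.4·(3.3 − 2.7) = 2.7 + 0.4·0.6 = 2.94.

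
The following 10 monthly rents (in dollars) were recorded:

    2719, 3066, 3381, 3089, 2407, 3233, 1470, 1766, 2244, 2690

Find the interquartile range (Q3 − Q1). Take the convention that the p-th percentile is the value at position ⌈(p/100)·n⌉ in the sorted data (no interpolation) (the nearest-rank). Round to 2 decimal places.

Sorted: 1470, 1766, 2244, 2407, 2690, 2719, 3066, 3089, 3233, 3381.
n = 10.
P25: rank ⌈25/100·10⌉ = 3 → 2244.
P75: rank ⌈75/100·10⌉ = 8 → 3089.
Difference: 3089 − 2244 = 845.

845.00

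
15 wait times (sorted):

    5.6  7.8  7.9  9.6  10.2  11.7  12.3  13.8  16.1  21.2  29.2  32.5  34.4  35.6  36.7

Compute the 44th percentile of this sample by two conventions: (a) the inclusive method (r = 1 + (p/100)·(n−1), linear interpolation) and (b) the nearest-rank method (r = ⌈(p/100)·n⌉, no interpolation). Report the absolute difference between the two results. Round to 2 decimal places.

n = 15.
(a) r = 7.16; between ranks 7 (12.3) and 8 (13.8): 12.54.
(b) the nearest-rank method: rank 7 → 12.3.
|12.54 − 12.3| = 0.24.

0.24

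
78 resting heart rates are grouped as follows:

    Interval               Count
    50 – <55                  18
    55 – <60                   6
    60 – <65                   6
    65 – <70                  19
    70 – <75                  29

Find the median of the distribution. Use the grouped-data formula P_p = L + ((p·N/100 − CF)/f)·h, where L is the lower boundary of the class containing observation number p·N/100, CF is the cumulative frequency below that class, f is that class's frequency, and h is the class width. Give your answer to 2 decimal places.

N = 78; target position k = 50/100 · 78 = 39.
Cumulative frequencies: 18, 24, 30, 49, 78.
Observation 39 falls in the class 65 – <70.
L = 65, CF = 30, f = 19, h = 5.
P50 = 65 + ((39 − 30)/19)·5 = 65 + 2.36842 = 67.3684.

67.37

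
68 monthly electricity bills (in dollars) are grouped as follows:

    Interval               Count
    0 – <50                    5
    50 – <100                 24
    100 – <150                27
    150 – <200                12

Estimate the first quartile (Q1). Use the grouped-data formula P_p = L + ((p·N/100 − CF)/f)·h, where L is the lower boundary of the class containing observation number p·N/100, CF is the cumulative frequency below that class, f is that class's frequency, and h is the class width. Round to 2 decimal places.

75.00

N = 68; target position k = 25/100 · 68 = 17.
Cumulative frequencies: 5, 29, 56, 68.
Observation 17 falls in the class 50 – <100.
L = 50, CF = 5, f = 24, h = 50.
P25 = 50 + ((17 − 5)/24)·50 = 50 + 25 = 75.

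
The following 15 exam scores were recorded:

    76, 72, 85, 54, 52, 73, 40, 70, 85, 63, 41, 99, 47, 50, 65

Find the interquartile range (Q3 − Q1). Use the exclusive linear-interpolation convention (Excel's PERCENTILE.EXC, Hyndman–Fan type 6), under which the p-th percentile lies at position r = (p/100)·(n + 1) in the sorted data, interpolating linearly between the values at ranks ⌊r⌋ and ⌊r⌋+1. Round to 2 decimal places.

Sorted: 40, 41, 47, 50, 52, 54, 63, 65, 70, 72, 73, 76, 85, 85, 99.
n = 15.
P25: r = 4 (integer) → 50.
P75: r = 12 (integer) → 76.
Difference: 76 − 50 = 26.

26.00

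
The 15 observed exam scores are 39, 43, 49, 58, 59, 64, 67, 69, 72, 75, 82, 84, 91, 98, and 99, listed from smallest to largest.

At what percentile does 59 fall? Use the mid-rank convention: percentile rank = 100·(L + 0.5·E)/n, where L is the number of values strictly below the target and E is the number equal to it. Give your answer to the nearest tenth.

Count below 59: L = 4; count equal: E = 1; n = 15.
Percentile rank = 100·(4 + 0.5·1)/15 = 100·4.5/15 = 30.

30.0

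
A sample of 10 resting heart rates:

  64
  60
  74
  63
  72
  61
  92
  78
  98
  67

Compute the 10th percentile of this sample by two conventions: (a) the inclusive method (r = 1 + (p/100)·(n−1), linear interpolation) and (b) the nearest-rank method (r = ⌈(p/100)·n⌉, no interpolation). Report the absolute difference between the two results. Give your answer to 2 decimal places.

Sorted: 60, 61, 63, 64, 67, 72, 74, 78, 92, 98.
n = 10.
(a) r = 1.9; between ranks 1 (60) and 2 (61): 60.9.
(b) the nearest-rank method: rank 1 → 60.
|60.9 − 60| = 0.9.

0.90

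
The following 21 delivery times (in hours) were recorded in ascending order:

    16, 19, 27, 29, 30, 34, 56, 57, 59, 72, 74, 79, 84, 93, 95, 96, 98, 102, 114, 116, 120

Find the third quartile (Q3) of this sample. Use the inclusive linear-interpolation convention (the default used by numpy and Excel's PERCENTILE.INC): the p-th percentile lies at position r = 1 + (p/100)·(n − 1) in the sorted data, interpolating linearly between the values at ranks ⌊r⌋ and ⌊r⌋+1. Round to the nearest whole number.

n = 21.
r = 1 + (75/100)·(21 − 1) = 1 + 15 = 16.
r is an integer, so P75 is the value at rank 16: 96.

96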